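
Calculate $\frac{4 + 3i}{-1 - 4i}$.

Multiply numerator and denominator by conjugate (-1 + 4i):
= (4 + 3i)(-1 + 4i) / ((-1)^2 + (-4)^2)
= (-16 + 13i) / 17
= -16/17 + (13/17)i


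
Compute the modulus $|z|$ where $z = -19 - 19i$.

|z| = sqrt(a^2 + b^2) = sqrt((-19)^2 + (-19)^2) = sqrt(722) = sqrt(722)


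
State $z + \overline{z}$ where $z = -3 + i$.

z + conjugate(z) = (a + bi) + (a - bi) = 2a
= 2 * (-3) = -6


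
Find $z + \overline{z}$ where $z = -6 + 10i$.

z + conjugate(z) = (a + bi) + (a - bi) = 2a
= 2 * (-6) = -12


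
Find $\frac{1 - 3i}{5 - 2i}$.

Multiply numerator and denominator by conjugate (5 + 2i):
= (1 - 3i)(5 + 2i) / (5^2 + (-2)^2)
= (11 - 13i) / 29
= 11/29 - (13/29)i


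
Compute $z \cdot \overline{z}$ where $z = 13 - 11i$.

z * conjugate(z) = |z|^2 = a^2 + b^2
= 13^2 + (-11)^2 = 290


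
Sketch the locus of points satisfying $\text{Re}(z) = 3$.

Re(z) = x where z = x + yi; the equation x = 3 is satisfied by all points with that x-coordinate
Locus: Vertical line x = 3


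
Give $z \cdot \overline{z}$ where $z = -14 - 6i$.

z * conjugate(z) = |z|^2 = a^2 + b^2
= (-14)^2 + (-6)^2 = 232


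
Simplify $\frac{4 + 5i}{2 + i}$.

Multiply numerator and denominator by conjugate (2 - i):
= (4 + 5i)(2 - i) / (2^2 + 1^2)
= (13 + 6i) / 5
= 13/5 + (6/5)i


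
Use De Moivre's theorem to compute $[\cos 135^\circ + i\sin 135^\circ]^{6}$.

By De Moivre: z^n = r^n(cos(nθ) + i sin(nθ))
= 1^6(cos(6*135°) + i sin(6*135°))
= 1(cos 90° + i sin 90°)
= i


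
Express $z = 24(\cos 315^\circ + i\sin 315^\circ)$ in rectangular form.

a = r cos θ = 24 * sqrt(2)/2 = 12*sqrt(2)
b = r sin θ = 24 * -sqrt(2)/2 = -12*sqrt(2)
z = 12*sqrt(2) - 12*sqrt(2)i


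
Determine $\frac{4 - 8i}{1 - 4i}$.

Multiply numerator and denominator by conjugate (1 + 4i):
= (4 - 8i)(1 + 4i) / (1^2 + (-4)^2)
= (36 + 8i) / 17
= 36/17 + (8/17)i


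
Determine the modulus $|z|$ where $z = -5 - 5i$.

|z| = sqrt(a^2 + b^2) = sqrt((-5)^2 + (-5)^2) = sqrt(50) = sqrt(50)


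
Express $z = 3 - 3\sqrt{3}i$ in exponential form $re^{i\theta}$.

r = |z| = sqrt((3)^2 + (-3*sqrt(3))^2) = sqrt(9 + 27) = sqrt(36) = 6
θ = arctan(b/a) = arctan(-5.1962/3) (quadrant-adjusted) = -60° = -π/3
z = 6e^(-i*π/3)


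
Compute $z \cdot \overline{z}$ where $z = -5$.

z * conjugate(z) = |z|^2 = a^2 + b^2
= (-5)^2 + 0^2 = 25


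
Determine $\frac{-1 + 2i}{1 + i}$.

Multiply numerator and denominator by conjugate (1 - i):
= (-1 + 2i)(1 - i) / (1^2 + 1^2)
= (1 + 3i) / 2
= 1/2 + (3/2)i


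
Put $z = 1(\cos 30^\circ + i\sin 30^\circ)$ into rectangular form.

a = r cos θ = 1 * sqrt(3)/2 = sqrt(3)/2
b = r sin θ = 1 * 1/2 = 1/2
z = sqrt(3)/2 + (1/2)i


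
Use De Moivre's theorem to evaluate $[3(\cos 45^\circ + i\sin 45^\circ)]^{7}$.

By De Moivre: z^n = r^n(cos(nθ) + i sin(nθ))
= 3^7(cos(7*45°) + i sin(7*45°))
= 2187(cos 315° + i sin 315°)
= 2187*sqrt(2)/2 - (2187*sqrt(2)/2)i


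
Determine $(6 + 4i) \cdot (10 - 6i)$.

(a1*a2 - b1*b2) + (a1*b2 + b1*a2)i
= (60 - (-24)) + (-36 + 40)i
= 84 + 4i


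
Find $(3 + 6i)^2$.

(a + bi)^2 = a^2 - b^2 + 2abi
= 3^2 - 6^2 + 2*3*6i
= -27 + 36i


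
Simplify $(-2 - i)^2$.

(a + bi)^2 = a^2 - b^2 + 2abi
= (-2)^2 - (-1)^2 + 2*(-2)*(-1)i
= 3 + 4i


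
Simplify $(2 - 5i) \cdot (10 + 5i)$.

(a1*a2 - b1*b2) + (a1*b2 + b1*a2)i
= (20 - (-25)) + (10 + (-50))i
= 45 - 40i


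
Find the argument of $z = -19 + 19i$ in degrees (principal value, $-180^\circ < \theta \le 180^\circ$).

θ = arctan(b/a) = arctan(19/-19) (quadrant-adjusted) = 135°


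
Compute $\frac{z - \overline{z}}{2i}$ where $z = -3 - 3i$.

z - conjugate(z) = 2bi
(z - conjugate(z))/(2i) = 2bi/(2i) = b = -3


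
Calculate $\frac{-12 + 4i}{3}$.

Divisor is real, so divide each part by 3:
= -4 + (4/3)i


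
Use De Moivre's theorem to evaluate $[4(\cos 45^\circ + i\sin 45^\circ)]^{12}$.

By De Moivre: z^n = r^n(cos(nθ) + i sin(nθ))
= 4^12(cos(12*45°) + i sin(12*45°))
= 16777216(cos 180° + i sin 180°)
= -16777216


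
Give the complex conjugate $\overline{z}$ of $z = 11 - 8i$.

If z = a + bi, then conjugate(z) = a - bi
conjugate(11 - 8i) = 11 + 8i


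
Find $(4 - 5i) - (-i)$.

(4 - 0) + (-5 - (-1))i = 4 - 4i


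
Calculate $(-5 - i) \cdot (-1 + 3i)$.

(a1*a2 - b1*b2) + (a1*b2 + b1*a2)i
= (5 - (-3)) + (-15 + 1)i
= 8 - 14i


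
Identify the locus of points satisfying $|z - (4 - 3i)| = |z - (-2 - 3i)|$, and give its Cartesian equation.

|z - z1| = |z - z2| means z is equidistant from z1 and z2,
i.e. the perpendicular bisector of the segment from (4, -3) to (-2, -3) (midpoint (1, -3)).
With z = x + yi, square both sides:
(x - 4)^2 + (y - (-3))^2 = (x - (-2))^2 + (y - (-3))^2
The x^2 and y^2 terms cancel: -12x + 0y = 13 - 25 = -12
Simplify: x = 1
Locus: Perpendicular bisector of the segment from (4, -3) to (-2, -3): the line x = 1


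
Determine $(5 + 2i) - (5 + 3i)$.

(5 - 5) + (2 - 3)i = -i


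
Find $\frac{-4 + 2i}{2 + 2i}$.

Multiply numerator and denominator by conjugate (2 - 2i):
= (-4 + 2i)(2 - 2i) / (2^2 + 2^2)
= (-4 + 12i) / 8
Divide through by 4: (-1 + 3i) / 2
= -1/2 + (3/2)i


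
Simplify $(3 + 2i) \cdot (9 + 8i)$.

(a1*a2 - b1*b2) + (a1*b2 + b1*a2)i
= (27 - 16) + (24 + 18)i
= 11 + 42i


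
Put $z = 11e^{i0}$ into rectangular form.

a = r cos θ = 11 * 1 = 11
b = r sin θ = 11 * 0 = 0
z = 11


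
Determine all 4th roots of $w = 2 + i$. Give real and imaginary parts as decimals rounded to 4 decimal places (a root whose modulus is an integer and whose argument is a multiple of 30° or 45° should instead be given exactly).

|w| = sqrt(5) ≈ 2.236068, arg(w) ≈ 26.565051°
Root modulus = sqrt(5)^(1/4) ≈ 1.222845
Root arguments: θ_k = (arg(w) + 360°k)/4 for k = 0, 1, ..., 3
Compute each root as (root modulus)(cos θ_k + i sin θ_k) using full-precision intermediates, then round to 4 decimal places.
Roots: 1.2146 + 0.1414i, -0.1414 + 1.2146i, -1.2146 - 0.1414i, 0.1414 - 1.2146i


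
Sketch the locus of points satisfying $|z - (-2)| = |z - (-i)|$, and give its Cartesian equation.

|z - z1| = |z - z2| means z is equidistant from z1 and z2,
i.e. the perpendicular bisector of the segment from (-2, 0) to (0, -1) (midpoint (-1, -1/2)).
With z = x + yi, square both sides:
(x - (-2))^2 + (y - 0)^2 = (x - 0)^2 + (y - (-1))^2
The x^2 and y^2 terms cancel: 4x + (-2)y = 1 - 4 = -3
Simplify: 4x - 2y = -3
Locus: Perpendicular bisector of the segment from (-2, 0) to (0, -1): the line 4x - 2y = -3


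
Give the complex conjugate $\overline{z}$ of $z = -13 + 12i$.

If z = a + bi, then conjugate(z) = a - bi
conjugate(-13 + 12i) = -13 - 12i


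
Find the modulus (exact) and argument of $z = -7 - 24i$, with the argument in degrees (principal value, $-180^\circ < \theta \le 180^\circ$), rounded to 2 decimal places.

|z| = sqrt((-7)^2 + (-24)^2) = 25
arg(z) = arctan(b/a) = arctan(-24/-7) (quadrant-adjusted) = -106.26°


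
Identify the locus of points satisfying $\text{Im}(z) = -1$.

Im(z) = y where z = x + yi; the equation y = -1 is satisfied by all points with that y-coordinate
Locus: Horizontal line y = -1


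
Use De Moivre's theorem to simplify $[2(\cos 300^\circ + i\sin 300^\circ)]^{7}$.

By De Moivre: z^n = r^n(cos(nθ) + i sin(nθ))
= 2^7(cos(7*300°) + i sin(7*300°))
= 128(cos 300° + i sin 300°)
= 64 - 64*sqrt(3)i


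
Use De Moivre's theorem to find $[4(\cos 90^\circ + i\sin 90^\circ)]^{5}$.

By De Moivre: z^n = r^n(cos(nθ) + i sin(nθ))
= 4^5(cos(5*90°) + i sin(5*90°))
= 1024(cos 90° + i sin 90°)
= 1024i


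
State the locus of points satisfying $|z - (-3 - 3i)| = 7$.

|z - z0| = r describes a circle centered at z0 with radius r
Here z0 = -3 - 3i and r = 7
Locus: Circle centered at (-3, -3) with radius 7


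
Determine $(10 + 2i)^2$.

(a + bi)^2 = a^2 - b^2 + 2abi
= 10^2 - 2^2 + 2*10*2i
= 96 + 40i


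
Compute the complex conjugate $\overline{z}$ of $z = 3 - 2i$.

If z = a + bi, then conjugate(z) = a - bi
conjugate(3 - 2i) = 3 + 2i


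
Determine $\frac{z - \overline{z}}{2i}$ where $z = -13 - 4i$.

z - conjugate(z) = 2bi
(z - conjugate(z))/(2i) = 2bi/(2i) = b = -4


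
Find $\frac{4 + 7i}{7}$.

Divisor is real, so divide each part by 7:
= 4/7 + i


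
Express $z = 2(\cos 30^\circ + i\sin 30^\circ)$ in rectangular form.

a = r cos θ = 2 * sqrt(3)/2 = sqrt(3)
b = r sin θ = 2 * 1/2 = 1
z = sqrt(3) + i


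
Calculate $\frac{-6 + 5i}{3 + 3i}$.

Multiply numerator and denominator by conjugate (3 - 3i):
= (-6 + 5i)(3 - 3i) / (3^2 + 3^2)
= (-3 + 33i) / 18
Divide through by 3: (-1 + 11i) / 6
= -1/6 + (11/6)i


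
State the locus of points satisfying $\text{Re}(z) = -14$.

Re(z) = x where z = x + yi; the equation x = -14 is satisfied by all points with that x-coordinate
Locus: Vertical line x = -14


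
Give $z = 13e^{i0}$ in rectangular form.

a = r cos θ = 13 * 1 = 13
b = r sin θ = 13 * 0 = 0
z = 13


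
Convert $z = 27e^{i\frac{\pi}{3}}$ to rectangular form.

a = r cos θ = 27 * 1/2 = 27/2
b = r sin θ = 27 * sqrt(3)/2 = 27*sqrt(3)/2
z = 27/2 + (27*sqrt(3)/2)i


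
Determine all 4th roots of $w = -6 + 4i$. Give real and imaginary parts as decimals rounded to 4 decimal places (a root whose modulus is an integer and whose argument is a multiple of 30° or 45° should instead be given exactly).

|w| = sqrt(52) ≈ 7.211103, arg(w) ≈ 146.309932°
Root modulus = sqrt(52)^(1/4) ≈ 1.638704
Root arguments: θ_k = (arg(w) + 360°k)/4 for k = 0, 1, ..., 3
Compute each root as (root modulus)(cos θ_k + i sin θ_k) using full-precision intermediates, then round to 4 decimal places.
Roots: 1.3160 + 0.9765i, -0.9765 + 1.3160i, -1.3160 - 0.9765i, 0.9765 - 1.3160i


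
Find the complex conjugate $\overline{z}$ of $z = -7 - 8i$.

If z = a + bi, then conjugate(z) = a - bi
conjugate(-7 - 8i) = -7 + 8i


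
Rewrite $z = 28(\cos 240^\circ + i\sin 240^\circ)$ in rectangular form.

a = r cos θ = 28 * -1/2 = -14
b = r sin θ = 28 * -sqrt(3)/2 = -14*sqrt(3)
z = -14 - 14*sqrt(3)i


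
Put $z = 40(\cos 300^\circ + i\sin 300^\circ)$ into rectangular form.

a = r cos θ = 40 * 1/2 = 20
b = r sin θ = 40 * -sqrt(3)/2 = -20*sqrt(3)
z = 20 - 20*sqrt(3)i


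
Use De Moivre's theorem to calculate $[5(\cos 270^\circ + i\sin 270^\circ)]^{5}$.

By De Moivre: z^n = r^n(cos(nθ) + i sin(nθ))
= 5^5(cos(5*270°) + i sin(5*270°))
= 3125(cos 270° + i sin 270°)
= -3125i


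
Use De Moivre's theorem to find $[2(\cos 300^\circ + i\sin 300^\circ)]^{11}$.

By De Moivre: z^n = r^n(cos(nθ) + i sin(nθ))
= 2^11(cos(11*300°) + i sin(11*300°))
= 2048(cos 60° + i sin 60°)
= 1024 + 1024*sqrt(3)i


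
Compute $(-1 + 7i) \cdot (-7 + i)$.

(a1*a2 - b1*b2) + (a1*b2 + b1*a2)i
= (7 - 7) + (-1 + (-49))i
= -50i


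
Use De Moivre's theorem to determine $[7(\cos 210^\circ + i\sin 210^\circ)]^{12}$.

By De Moivre: z^n = r^n(cos(nθ) + i sin(nθ))
= 7^12(cos(12*210°) + i sin(12*210°))
= 13841287201(cos 0° + i sin 0°)
= 13841287201


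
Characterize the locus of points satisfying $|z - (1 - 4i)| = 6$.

|z - z0| = r describes a circle centered at z0 with radius r
Here z0 = 1 - 4i and r = 6
Locus: Circle centered at (1, -4) with radius 6


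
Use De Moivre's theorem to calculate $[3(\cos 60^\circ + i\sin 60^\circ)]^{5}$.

By De Moivre: z^n = r^n(cos(nθ) + i sin(nθ))
= 3^5(cos(5*60°) + i sin(5*60°))
= 243(cos 300° + i sin 300°)
= 243/2 - (243*sqrt(3)/2)i


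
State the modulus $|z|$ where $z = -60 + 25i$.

|z| = sqrt(a^2 + b^2) = sqrt((-60)^2 + 25^2) = sqrt(4225) = 65


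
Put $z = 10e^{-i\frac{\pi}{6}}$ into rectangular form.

a = r cos θ = 10 * sqrt(3)/2 = 5*sqrt(3)
b = r sin θ = 10 * -1/2 = -5
z = 5*sqrt(3) - 5i


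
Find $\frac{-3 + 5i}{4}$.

Divisor is real, so divide each part by 4:
= -3/4 + (5/4)i


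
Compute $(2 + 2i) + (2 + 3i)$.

(2 + 2) + (2 + 3)i = 4 + 5i


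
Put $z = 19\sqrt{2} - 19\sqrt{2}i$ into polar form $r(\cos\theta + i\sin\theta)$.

r = |z| = sqrt(a^2 + b^2) = sqrt((19*sqrt(2))^2 + (-19*sqrt(2))^2) = sqrt(722 + 722) = sqrt(1444) = 38
θ = arctan(b/a) = arctan(-26.8701/26.8701) (quadrant-adjusted) = 315°
z = 38(cos 315° + i sin 315°)


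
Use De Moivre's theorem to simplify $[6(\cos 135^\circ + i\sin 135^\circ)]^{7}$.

By De Moivre: z^n = r^n(cos(nθ) + i sin(nθ))
= 6^7(cos(7*135°) + i sin(7*135°))
= 279936(cos 225° + i sin 225°)
= -139968*sqrt(2) - 139968*sqrt(2)i


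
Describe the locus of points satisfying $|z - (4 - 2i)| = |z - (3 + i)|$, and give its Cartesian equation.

|z - z1| = |z - z2| means z is equidistant from z1 and z2,
i.e. the perpendicular bisector of the segment from (4, -2) to (3, 1) (midpoint (7/2, -1/2)).
With z = x + yi, square both sides:
(x - 4)^2 + (y - (-2))^2 = (x - 3)^2 + (y - 1)^2
The x^2 and y^2 terms cancel: -2x + 6y = 10 - 20 = -10
Simplify: x - 3y = 5
Locus: Perpendicular bisector of the segment from (4, -2) to (3, 1): the line x - 3y = 5


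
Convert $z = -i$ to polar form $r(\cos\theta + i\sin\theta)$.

r = |z| = sqrt(a^2 + b^2) = sqrt((0)^2 + (-1)^2) = sqrt(0 + 1) = sqrt(1) = 1
a = 0 and b < 0, so z lies on the negative imaginary axis: θ = 270°
z = 1(cos 270° + i sin 270°)


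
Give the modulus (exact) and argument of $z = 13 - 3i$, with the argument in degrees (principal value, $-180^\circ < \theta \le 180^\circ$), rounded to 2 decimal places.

|z| = sqrt(13^2 + (-3)^2) = sqrt(178)
arg(z) = arctan(b/a) = arctan(-3/13) (quadrant-adjusted) = -12.99°


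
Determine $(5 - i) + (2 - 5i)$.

(5 + 2) + (-1 + (-5))i = 7 - 6i


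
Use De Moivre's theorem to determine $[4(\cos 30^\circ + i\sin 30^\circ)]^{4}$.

By De Moivre: z^n = r^n(cos(nθ) + i sin(nθ))
= 4^4(cos(4*30°) + i sin(4*30°))
= 256(cos 120° + i sin 120°)
= -128 + 128*sqrt(3)i


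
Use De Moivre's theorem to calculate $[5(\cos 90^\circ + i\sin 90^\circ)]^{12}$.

By De Moivre: z^n = r^n(cos(nθ) + i sin(nθ))
= 5^12(cos(12*90°) + i sin(12*90°))
= 244140625(cos 0° + i sin 0°)
= 244140625


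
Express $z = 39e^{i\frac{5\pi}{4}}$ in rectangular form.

a = r cos θ = 39 * -sqrt(2)/2 = -39*sqrt(2)/2
b = r sin θ = 39 * -sqrt(2)/2 = -39*sqrt(2)/2
z = -39*sqrt(2)/2 - (39*sqrt(2)/2)i


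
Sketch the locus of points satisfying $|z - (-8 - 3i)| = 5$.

|z - z0| = r describes a circle centered at z0 with radius r
Here z0 = -8 - 3i and r = 5
Locus: Circle centered at (-8, -3) with radius 5


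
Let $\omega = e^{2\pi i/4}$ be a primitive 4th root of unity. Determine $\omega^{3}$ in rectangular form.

ω^3 = e^(2πi·3/4) = e^(i·3π/2)
= cos(3π/2) + i sin(3π/2)
= -i


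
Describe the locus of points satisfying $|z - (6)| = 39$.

|z - z0| = r describes a circle centered at z0 with radius r
Here z0 = 6 and r = 39
Locus: Circle centered at (6, 0) with radius 39


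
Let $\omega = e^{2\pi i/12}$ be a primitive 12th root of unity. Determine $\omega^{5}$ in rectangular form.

ω^5 = e^(2πi·5/12) = e^(i·5π/6)
= cos(5π/6) + i sin(5π/6)
= -sqrt(3)/2 + (1/2)i


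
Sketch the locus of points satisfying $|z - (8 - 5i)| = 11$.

|z - z0| = r describes a circle centered at z0 with radius r
Here z0 = 8 - 5i and r = 11
Locus: Circle centered at (8, -5) with radius 11


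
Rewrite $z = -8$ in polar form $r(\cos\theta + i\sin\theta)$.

r = |z| = sqrt(a^2 + b^2) = sqrt((-8)^2 + (0)^2) = sqrt(64 + 0) = sqrt(64) = 8
b = 0 and a < 0, so z lies on the negative real axis: θ = 180°
z = 8(cos 180° + i sin 180°)


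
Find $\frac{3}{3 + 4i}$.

Multiply numerator and denominator by conjugate (3 - 4i):
= (3)(3 - 4i) / (3^2 + 4^2)
= (9 - 12i) / 25
= 9/25 - (12/25)i


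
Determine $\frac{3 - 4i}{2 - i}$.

Multiply numerator and denominator by conjugate (2 + i):
= (3 - 4i)(2 + i) / (2^2 + (-1)^2)
= (10 - 5i) / 5
= 2 - i


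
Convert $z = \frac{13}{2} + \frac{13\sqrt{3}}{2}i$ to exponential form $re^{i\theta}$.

r = |z| = sqrt((13/2)^2 + (13*sqrt(3)/2)^2) = sqrt(169/4 + 507/4) = sqrt(169) = 13
θ = arctan(b/a) = arctan(11.2583/6.5) (quadrant-adjusted) = 60° = π/3
z = 13e^(i*π/3)


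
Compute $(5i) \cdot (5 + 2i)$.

(a1*a2 - b1*b2) + (a1*b2 + b1*a2)i
= (0 - 10) + (0 + 25)i
= -10 + 25i


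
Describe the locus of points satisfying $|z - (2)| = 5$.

|z - z0| = r describes a circle centered at z0 with radius r
Here z0 = 2 and r = 5
Locus: Circle centered at (2, 0) with radius 5


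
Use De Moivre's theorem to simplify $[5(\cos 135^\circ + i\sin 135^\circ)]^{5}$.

By De Moivre: z^n = r^n(cos(nθ) + i sin(nθ))
= 5^5(cos(5*135°) + i sin(5*135°))
= 3125(cos 315° + i sin 315°)
= 3125*sqrt(2)/2 - (3125*sqrt(2)/2)i


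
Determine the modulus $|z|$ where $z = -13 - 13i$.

|z| = sqrt(a^2 + b^2) = sqrt((-13)^2 + (-13)^2) = sqrt(338) = sqrt(338)


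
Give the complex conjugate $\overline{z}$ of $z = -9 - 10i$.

If z = a + bi, then conjugate(z) = a - bi
conjugate(-9 - 10i) = -9 + 10i


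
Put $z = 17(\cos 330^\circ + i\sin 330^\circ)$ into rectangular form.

a = r cos θ = 17 * sqrt(3)/2 = 17*sqrt(3)/2
b = r sin θ = 17 * -1/2 = -17/2
z = 17*sqrt(3)/2 - (17/2)i


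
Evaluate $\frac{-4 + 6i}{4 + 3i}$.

Multiply numerator and denominator by conjugate (4 - 3i):
= (-4 + 6i)(4 - 3i) / (4^2 + 3^2)
= (2 + 36i) / 25
= 2/25 + (36/25)i


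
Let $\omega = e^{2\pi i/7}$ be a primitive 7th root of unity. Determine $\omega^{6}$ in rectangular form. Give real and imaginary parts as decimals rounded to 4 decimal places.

ω^6 = e^(2πi·6/7) = e^(i·12π/7)
= cos(12π/7) + i sin(12π/7)
= 0.6235 - 0.7818i


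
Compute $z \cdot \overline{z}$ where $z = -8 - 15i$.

z * conjugate(z) = |z|^2 = a^2 + b^2
= (-8)^2 + (-15)^2 = 289


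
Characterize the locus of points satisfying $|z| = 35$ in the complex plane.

|z| = 35 means sqrt(x^2 + y^2) = 35
This is a circle of radius 35 centered at the origin


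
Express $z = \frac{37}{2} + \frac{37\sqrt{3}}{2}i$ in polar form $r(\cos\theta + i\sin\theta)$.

r = |z| = sqrt(a^2 + b^2) = sqrt((37/2)^2 + (37*sqrt(3)/2)^2) = sqrt(1369/4 + 4107/4) = sqrt(1369) = 37
θ = arctan(b/a) = arctan(32.0429/18.5) (quadrant-adjusted) = 60°
z = 37(cos 60° + i sin 60°)


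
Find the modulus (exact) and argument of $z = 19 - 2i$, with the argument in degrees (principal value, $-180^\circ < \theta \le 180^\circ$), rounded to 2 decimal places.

|z| = sqrt(19^2 + (-2)^2) = sqrt(365)
arg(z) = arctan(b/a) = arctan(-2/19) (quadrant-adjusted) = -6.01°


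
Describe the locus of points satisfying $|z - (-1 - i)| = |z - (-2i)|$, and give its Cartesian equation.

|z - z1| = |z - z2| means z is equidistant from z1 and z2,
i.e. the perpendicular bisector of the segment from (-1, -1) to (0, -2) (midpoint (-1/2, -3/2)).
With z = x + yi, square both sides:
(x - (-1))^2 + (y - (-1))^2 = (x - 0)^2 + (y - (-2))^2
The x^2 and y^2 terms cancel: 2x + (-2)y = 4 - 2 = 2
Simplify: x - y = 1
Locus: Perpendicular bisector of the segment from (-1, -1) to (0, -2): the line x - y = 1


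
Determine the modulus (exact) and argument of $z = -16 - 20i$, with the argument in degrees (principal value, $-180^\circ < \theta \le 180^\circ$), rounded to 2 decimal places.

|z| = sqrt((-16)^2 + (-20)^2) = sqrt(656)
arg(z) = arctan(b/a) = arctan(-20/-16) (quadrant-adjusted) = -128.66°


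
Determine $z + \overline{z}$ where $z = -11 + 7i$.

z + conjugate(z) = (a + bi) + (a - bi) = 2a
= 2 * (-11) = -22


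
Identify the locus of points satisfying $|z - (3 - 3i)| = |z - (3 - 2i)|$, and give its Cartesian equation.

|z - z1| = |z - z2| means z is equidistant from z1 and z2,
i.e. the perpendicular bisector of the segment from (3, -3) to (3, -2) (midpoint (3, -5/2)).
With z = x + yi, square both sides:
(x - 3)^2 + (y - (-3))^2 = (x - 3)^2 + (y - (-2))^2
The x^2 and y^2 terms cancel: 0x + 2y = 13 - 18 = -5
Simplify: y = -5/2
Locus: Perpendicular bisector of the segment from (3, -3) to (3, -2): the line y = -5/2


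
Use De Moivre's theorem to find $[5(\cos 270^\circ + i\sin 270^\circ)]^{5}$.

By De Moivre: z^n = r^n(cos(nθ) + i sin(nθ))
= 5^5(cos(5*270°) + i sin(5*270°))
= 3125(cos 270° + i sin 270°)
= -3125i


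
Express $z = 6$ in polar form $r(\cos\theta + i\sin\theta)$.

r = |z| = sqrt(a^2 + b^2) = sqrt((6)^2 + (0)^2) = sqrt(36 + 0) = sqrt(36) = 6
b = 0 and a > 0, so z lies on the positive real axis: θ = 0°
z = 6(cos 0° + i sin 0°)


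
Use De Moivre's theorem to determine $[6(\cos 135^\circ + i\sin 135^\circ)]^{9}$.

By De Moivre: z^n = r^n(cos(nθ) + i sin(nθ))
= 6^9(cos(9*135°) + i sin(9*135°))
= 10077696(cos 135° + i sin 135°)
= -5038848*sqrt(2) + 5038848*sqrt(2)i


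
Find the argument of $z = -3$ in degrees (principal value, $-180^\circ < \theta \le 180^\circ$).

b = 0 and a < 0, so z lies on the negative real axis: θ = 180°


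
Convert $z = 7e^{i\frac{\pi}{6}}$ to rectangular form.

a = r cos θ = 7 * sqrt(3)/2 = 7*sqrt(3)/2
b = r sin θ = 7 * 1/2 = 7/2
z = 7*sqrt(3)/2 + (7/2)i


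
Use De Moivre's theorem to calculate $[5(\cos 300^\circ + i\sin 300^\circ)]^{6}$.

By De Moivre: z^n = r^n(cos(nθ) + i sin(nθ))
= 5^6(cos(6*300°) + i sin(6*300°))
= 15625(cos 0° + i sin 0°)
= 15625


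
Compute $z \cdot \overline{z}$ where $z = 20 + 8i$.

z * conjugate(z) = |z|^2 = a^2 + b^2
= 20^2 + 8^2 = 464


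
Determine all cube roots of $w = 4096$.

|w| = 4096, arg(w) = 0°
Root modulus = 4096^(1/3) = 16
Root arguments: θ_k = (0° + 360°k)/3 for k = 0, 1, ..., 2
Roots: 16, -8 + 8*sqrt(3)i, -8 - 8*sqrt(3)i


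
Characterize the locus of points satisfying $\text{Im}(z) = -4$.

Im(z) = y where z = x + yi; the equation y = -4 is satisfied by all points with that y-coordinate
Locus: Horizontal line y = -4


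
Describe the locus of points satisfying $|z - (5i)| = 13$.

|z - z0| = r describes a circle centered at z0 with radius r
Here z0 = 5i and r = 13
Locus: Circle centered at (0, 5) with radius 13


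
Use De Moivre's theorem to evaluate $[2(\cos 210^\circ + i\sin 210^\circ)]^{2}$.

By De Moivre: z^n = r^n(cos(nθ) + i sin(nθ))
= 2^2(cos(2*210°) + i sin(2*210°))
= 4(cos 60° + i sin 60°)
= 2 + 2*sqrt(3)i


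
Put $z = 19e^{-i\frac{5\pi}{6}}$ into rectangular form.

a = r cos θ = 19 * -sqrt(3)/2 = -19*sqrt(3)/2
b = r sin θ = 19 * -1/2 = -19/2
z = -19*sqrt(3)/2 - (19/2)i


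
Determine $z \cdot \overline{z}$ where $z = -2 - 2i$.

z * conjugate(z) = |z|^2 = a^2 + b^2
= (-2)^2 + (-2)^2 = 8


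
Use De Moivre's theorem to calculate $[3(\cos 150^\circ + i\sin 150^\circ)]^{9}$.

By De Moivre: z^n = r^n(cos(nθ) + i sin(nθ))
= 3^9(cos(9*150°) + i sin(9*150°))
= 19683(cos 270° + i sin 270°)
= -19683i


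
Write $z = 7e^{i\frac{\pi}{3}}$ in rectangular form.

a = r cos θ = 7 * 1/2 = 7/2
b = r sin θ = 7 * sqrt(3)/2 = 7*sqrt(3)/2
z = 7/2 + (7*sqrt(3)/2)i


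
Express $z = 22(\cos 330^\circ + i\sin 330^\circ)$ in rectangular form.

a = r cos θ = 22 * sqrt(3)/2 = 11*sqrt(3)
b = r sin θ = 22 * -1/2 = -11
z = 11*sqrt(3) - 11i


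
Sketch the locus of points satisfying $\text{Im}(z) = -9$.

Im(z) = y where z = x + yi; the equation y = -9 is satisfied by all points with that y-coordinate
Locus: Horizontal line y = -9


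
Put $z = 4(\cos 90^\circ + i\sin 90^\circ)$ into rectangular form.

a = r cos θ = 4 * 0 = 0
b = r sin θ = 4 * 1 = 4
z = 4i


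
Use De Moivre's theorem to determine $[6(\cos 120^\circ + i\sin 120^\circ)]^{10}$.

By De Moivre: z^n = r^n(cos(nθ) + i sin(nθ))
= 6^10(cos(10*120°) + i sin(10*120°))
= 60466176(cos 120° + i sin 120°)
= -30233088 + 30233088*sqrt(3)i


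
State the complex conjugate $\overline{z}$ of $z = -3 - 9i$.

If z = a + bi, then conjugate(z) = a - bi
conjugate(-3 - 9i) = -3 + 9i


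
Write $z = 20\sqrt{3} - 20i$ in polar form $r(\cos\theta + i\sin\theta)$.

r = |z| = sqrt(a^2 + b^2) = sqrt((20*sqrt(3))^2 + (-20)^2) = sqrt(1200 + 400) = sqrt(1600) = 40
θ = arctan(b/a) = arctan(-20/34.641) (quadrant-adjusted) = 330°
z = 40(cos 330° + i sin 330°)


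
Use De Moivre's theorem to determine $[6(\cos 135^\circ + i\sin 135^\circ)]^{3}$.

By De Moivre: z^n = r^n(cos(nθ) + i sin(nθ))
= 6^3(cos(3*135°) + i sin(3*135°))
= 216(cos 45° + i sin 45°)
= 108*sqrt(2) + 108*sqrt(2)i


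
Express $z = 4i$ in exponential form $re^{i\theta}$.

r = |z| = sqrt((0)^2 + (4)^2) = sqrt(0 + 16) = sqrt(16) = 4
a = 0 and b > 0, so z lies on the positive imaginary axis: θ = 90° = π/2
z = 4e^(i*π/2)


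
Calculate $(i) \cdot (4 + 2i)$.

(a1*a2 - b1*b2) + (a1*b2 + b1*a2)i
= (0 - 2) + (0 + 4)i
= -2 + 4i


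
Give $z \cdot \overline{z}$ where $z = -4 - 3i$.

z * conjugate(z) = |z|^2 = a^2 + b^2
= (-4)^2 + (-3)^2 = 25


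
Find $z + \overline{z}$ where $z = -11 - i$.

z + conjugate(z) = (a + bi) + (a - bi) = 2a
= 2 * (-11) = -22


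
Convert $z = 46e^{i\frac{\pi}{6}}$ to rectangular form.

a = r cos θ = 46 * sqrt(3)/2 = 23*sqrt(3)
b = r sin θ = 46 * 1/2 = 23
z = 23*sqrt(3) + 23i


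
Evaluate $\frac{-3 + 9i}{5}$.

Divisor is real, so divide each part by 5:
= -3/5 + (9/5)i


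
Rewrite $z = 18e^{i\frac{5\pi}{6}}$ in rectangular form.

a = r cos θ = 18 * -sqrt(3)/2 = -9*sqrt(3)
b = r sin θ = 18 * 1/2 = 9
z = -9*sqrt(3) + 9i


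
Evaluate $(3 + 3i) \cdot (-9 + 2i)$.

(a1*a2 - b1*b2) + (a1*b2 + b1*a2)i
= (-27 - 6) + (6 + (-27))i
= -33 - 21i


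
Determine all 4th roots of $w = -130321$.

|w| = 130321, arg(w) = 180°
Root modulus = 130321^(1/4) = 19
Root arguments: θ_k = (180° + 360°k)/4 for k = 0, 1, ..., 3
Roots: 19*sqrt(2)/2 + (19*sqrt(2)/2)i, -19*sqrt(2)/2 + (19*sqrt(2)/2)i, -19*sqrt(2)/2 - (19*sqrt(2)/2)i, 19*sqrt(2)/2 - (19*sqrt(2)/2)i


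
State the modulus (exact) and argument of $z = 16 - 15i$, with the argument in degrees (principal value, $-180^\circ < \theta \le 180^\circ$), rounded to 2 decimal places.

|z| = sqrt(16^2 + (-15)^2) = sqrt(481)
arg(z) = arctan(b/a) = arctan(-15/16) (quadrant-adjusted) = -43.15°


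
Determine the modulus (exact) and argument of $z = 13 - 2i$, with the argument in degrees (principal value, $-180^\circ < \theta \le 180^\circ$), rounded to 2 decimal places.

|z| = sqrt(13^2 + (-2)^2) = sqrt(173)
arg(z) = arctan(b/a) = arctan(-2/13) (quadrant-adjusted) = -8.75°


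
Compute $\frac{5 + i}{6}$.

Divisor is real, so divide each part by 6:
= 5/6 + (1/6)i


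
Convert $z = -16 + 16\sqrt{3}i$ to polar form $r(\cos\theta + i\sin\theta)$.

r = |z| = sqrt(a^2 + b^2) = sqrt((-16)^2 + (16*sqrt(3))^2) = sqrt(256 + 768) = sqrt(1024) = 32
θ = arctan(b/a) = arctan(27.7128/-16) (quadrant-adjusted) = 120°
z = 32(cos 120° + i sin 120°)


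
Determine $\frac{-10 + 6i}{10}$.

Divisor is real, so divide each part by 10:
= -1 + (3/5)i


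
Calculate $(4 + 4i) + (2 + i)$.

(4 + 2) + (4 + 1)i = 6 + 5i


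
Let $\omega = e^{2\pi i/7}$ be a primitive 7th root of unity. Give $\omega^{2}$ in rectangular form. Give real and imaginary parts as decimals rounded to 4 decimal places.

ω^2 = e^(2πi·2/7) = e^(i·4π/7)
= cos(4π/7) + i sin(4π/7)
= -0.2225 + 0.9749i


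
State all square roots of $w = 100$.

|w| = 100, arg(w) = 0°
Root modulus = 100^(1/2) = 10
Root arguments: θ_k = (0° + 360°k)/2 for k = 0, 1, ..., 1
Roots: 10, -10


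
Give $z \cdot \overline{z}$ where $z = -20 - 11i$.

z * conjugate(z) = |z|^2 = a^2 + b^2
= (-20)^2 + (-11)^2 = 521


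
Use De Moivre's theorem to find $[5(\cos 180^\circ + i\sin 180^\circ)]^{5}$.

By De Moivre: z^n = r^n(cos(nθ) + i sin(nθ))
= 5^5(cos(5*180°) + i sin(5*180°))
= 3125(cos 180° + i sin 180°)
= -3125


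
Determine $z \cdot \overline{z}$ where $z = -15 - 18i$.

z * conjugate(z) = |z|^2 = a^2 + b^2
= (-15)^2 + (-18)^2 = 549


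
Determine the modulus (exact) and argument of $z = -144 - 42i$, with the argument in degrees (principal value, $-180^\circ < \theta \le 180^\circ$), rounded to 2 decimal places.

|z| = sqrt((-144)^2 + (-42)^2) = 150
arg(z) = arctan(b/a) = arctan(-42/-144) (quadrant-adjusted) = -163.74°


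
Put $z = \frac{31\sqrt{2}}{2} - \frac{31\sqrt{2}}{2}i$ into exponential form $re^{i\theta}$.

r = |z| = sqrt((31*sqrt(2)/2)^2 + (-31*sqrt(2)/2)^2) = sqrt(961/2 + 961/2) = sqrt(961) = 31
θ = arctan(b/a) = arctan(-21.9203/21.9203) (quadrant-adjusted) = -45° = -π/4
z = 31e^(-i*π/4)


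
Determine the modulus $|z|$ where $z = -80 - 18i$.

|z| = sqrt(a^2 + b^2) = sqrt((-80)^2 + (-18)^2) = sqrt(6724) = 82


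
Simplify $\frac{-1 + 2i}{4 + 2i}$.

Multiply numerator and denominator by conjugate (4 - 2i):
= (-1 + 2i)(4 - 2i) / (4^2 + 2^2)
= (10i) / 20
Divide through by 10: (i) / 2
= 0 + (1/2)i


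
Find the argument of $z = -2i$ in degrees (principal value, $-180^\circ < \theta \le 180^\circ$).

a = 0 and b < 0, so z lies on the negative imaginary axis: θ = -90°


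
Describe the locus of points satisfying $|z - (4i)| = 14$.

|z - z0| = r describes a circle centered at z0 with radius r
Here z0 = 4i and r = 14
Locus: Circle centered at (0, 4) with radius 14


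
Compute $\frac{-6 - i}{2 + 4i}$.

Multiply numerator and denominator by conjugate (2 - 4i):
= (-6 - i)(2 - 4i) / (2^2 + 4^2)
= (-16 + 22i) / 20
Divide through by 2: (-8 + 11i) / 10
= -4/5 + (11/10)i


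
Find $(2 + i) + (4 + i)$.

(2 + 4) + (1 + 1)i = 6 + 2i


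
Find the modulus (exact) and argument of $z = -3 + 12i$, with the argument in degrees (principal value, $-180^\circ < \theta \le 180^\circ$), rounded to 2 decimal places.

|z| = sqrt((-3)^2 + 12^2) = sqrt(153)
arg(z) = arctan(b/a) = arctan(12/-3) (quadrant-adjusted) = 104.04°


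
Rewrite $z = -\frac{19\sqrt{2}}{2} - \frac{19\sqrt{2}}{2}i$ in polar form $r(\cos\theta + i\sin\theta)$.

r = |z| = sqrt(a^2 + b^2) = sqrt((-19*sqrt(2)/2)^2 + (-19*sqrt(2)/2)^2) = sqrt(361/2 + 361/2) = sqrt(361) = 19
θ = arctan(b/a) = arctan(-13.435/-13.435) (quadrant-adjusted) = 225°
z = 19(cos 225° + i sin 225°)


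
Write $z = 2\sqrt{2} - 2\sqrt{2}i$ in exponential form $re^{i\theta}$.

r = |z| = sqrt((2*sqrt(2))^2 + (-2*sqrt(2))^2) = sqrt(8 + 8) = sqrt(16) = 4
θ = arctan(b/a) = arctan(-2.8284/2.8284) (quadrant-adjusted) = -45° = -π/4
z = 4e^(-i*π/4)


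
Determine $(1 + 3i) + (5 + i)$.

(1 + 5) + (3 + 1)i = 6 + 4i


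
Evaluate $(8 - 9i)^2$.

(a + bi)^2 = a^2 - b^2 + 2abi
= 8^2 - (-9)^2 + 2*8*(-9)i
= -17 - 144i


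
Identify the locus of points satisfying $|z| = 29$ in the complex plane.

|z| = 29 means sqrt(x^2 + y^2) = 29
This is a circle of radius 29 centered at the origin


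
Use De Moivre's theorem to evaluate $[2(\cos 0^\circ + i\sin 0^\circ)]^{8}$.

By De Moivre: z^n = r^n(cos(nθ) + i sin(nθ))
= 2^8(cos(8*0°) + i sin(8*0°))
= 256(cos 0° + i sin 0°)
= 256


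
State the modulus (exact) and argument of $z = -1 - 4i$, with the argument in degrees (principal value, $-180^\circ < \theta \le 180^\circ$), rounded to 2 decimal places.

|z| = sqrt((-1)^2 + (-4)^2) = sqrt(17)
arg(z) = arctan(b/a) = arctan(-4/-1) (quadrant-adjusted) = -104.04°


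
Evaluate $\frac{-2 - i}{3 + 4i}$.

Multiply numerator and denominator by conjugate (3 - 4i):
= (-2 - i)(3 - 4i) / (3^2 + 4^2)
= (-10 + 5i) / 25
Divide through by 5: (-2 + i) / 5
= -2/5 + (1/5)i


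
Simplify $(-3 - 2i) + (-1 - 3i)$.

(-3 + (-1)) + (-2 + (-3))i = -4 - 5i


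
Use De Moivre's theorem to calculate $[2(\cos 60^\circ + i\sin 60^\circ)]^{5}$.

By De Moivre: z^n = r^n(cos(nθ) + i sin(nθ))
= 2^5(cos(5*60°) + i sin(5*60°))
= 32(cos 300° + i sin 300°)
= 16 - 16*sqrt(3)i


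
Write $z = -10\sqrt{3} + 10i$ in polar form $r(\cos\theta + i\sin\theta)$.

r = |z| = sqrt(a^2 + b^2) = sqrt((-10*sqrt(3))^2 + (10)^2) = sqrt(300 + 100) = sqrt(400) = 20
θ = arctan(b/a) = arctan(10/-17.3205) (quadrant-adjusted) = 150°
z = 20(cos 150° + i sin 150°)


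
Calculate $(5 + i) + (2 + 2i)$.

(5 + 2) + (1 + 2)i = 7 + 3i


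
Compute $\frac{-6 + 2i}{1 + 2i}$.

Multiply numerator and denominator by conjugate (1 - 2i):
= (-6 + 2i)(1 - 2i) / (1^2 + 2^2)
= (-2 + 14i) / 5
= -2/5 + (14/5)i


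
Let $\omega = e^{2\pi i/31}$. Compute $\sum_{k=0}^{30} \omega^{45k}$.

Let ζ = ω^45 = e^(2πi·45/31). Since 31 ∤ 45, ζ ≠ 1.
Sum = Σ_{k=0}^{30} ζ^k = (ζ^31 - 1)/(ζ - 1) = (ω^{45·31} - 1)/(ζ - 1) = (1 - 1)/(ζ - 1) = 0


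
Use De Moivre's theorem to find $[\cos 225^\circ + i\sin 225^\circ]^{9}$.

By De Moivre: z^n = r^n(cos(nθ) + i sin(nθ))
= 1^9(cos(9*225°) + i sin(9*225°))
= 1(cos 225° + i sin 225°)
= -sqrt(2)/2 - (sqrt(2)/2)i


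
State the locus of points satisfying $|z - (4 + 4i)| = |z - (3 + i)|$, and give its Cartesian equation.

|z - z1| = |z - z2| means z is equidistant from z1 and z2,
i.e. the perpendicular bisector of the segment from (4, 4) to (3, 1) (midpoint (7/2, 5/2)).
With z = x + yi, square both sides:
(x - 4)^2 + (y - 4)^2 = (x - 3)^2 + (y - 1)^2
The x^2 and y^2 terms cancel: -2x + (-6)y = 10 - 32 = -22
Simplify: x + 3y = 11
Locus: Perpendicular bisector of the segment from (4, 4) to (3, 1): the line x + 3y = 11


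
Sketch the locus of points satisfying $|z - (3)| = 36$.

|z - z0| = r describes a circle centered at z0 with radius r
Here z0 = 3 and r = 36
Locus: Circle centered at (3, 0) with radius 36


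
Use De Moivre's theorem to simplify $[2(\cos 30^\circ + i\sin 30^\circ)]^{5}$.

By De Moivre: z^n = r^n(cos(nθ) + i sin(nθ))
= 2^5(cos(5*30°) + i sin(5*30°))
= 32(cos 150° + i sin 150°)
= -16*sqrt(3) + 16i


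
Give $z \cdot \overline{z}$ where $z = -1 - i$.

z * conjugate(z) = |z|^2 = a^2 + b^2
= (-1)^2 + (-1)^2 = 2


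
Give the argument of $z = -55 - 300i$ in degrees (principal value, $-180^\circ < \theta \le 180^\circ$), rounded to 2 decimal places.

θ = arctan(b/a) = arctan(-300/-55) (quadrant-adjusted) = -100.39°


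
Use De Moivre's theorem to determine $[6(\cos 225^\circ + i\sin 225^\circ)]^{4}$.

By De Moivre: z^n = r^n(cos(nθ) + i sin(nθ))
= 6^4(cos(4*225°) + i sin(4*225°))
= 1296(cos 180° + i sin 180°)
= -1296


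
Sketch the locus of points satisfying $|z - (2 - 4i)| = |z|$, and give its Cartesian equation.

|z - z1| = |z - z2| means z is equidistant from z1 and z2,
i.e. the perpendicular bisector of the segment from (2, -4) to (0, 0) (midpoint (1, -2)).
With z = x + yi, square both sides:
(x - 2)^2 + (y - (-4))^2 = (x - 0)^2 + (y - 0)^2
The x^2 and y^2 terms cancel: -4x + 8y = 0 - 20 = -20
Simplify: x - 2y = 5
Locus: Perpendicular bisector of the segment from (2, -4) to (0, 0): the line x - 2y = 5


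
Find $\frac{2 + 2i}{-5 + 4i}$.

Multiply numerator and denominator by conjugate (-5 - 4i):
= (2 + 2i)(-5 - 4i) / ((-5)^2 + 4^2)
= (-2 - 18i) / 41
= -2/41 - (18/41)i


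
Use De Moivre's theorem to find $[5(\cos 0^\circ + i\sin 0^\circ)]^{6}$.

By De Moivre: z^n = r^n(cos(nθ) + i sin(nθ))
= 5^6(cos(6*0°) + i sin(6*0°))
= 15625(cos 0° + i sin 0°)
= 15625


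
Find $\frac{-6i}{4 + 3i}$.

Multiply numerator and denominator by conjugate (4 - 3i):
= (-6i)(4 - 3i) / (4^2 + 3^2)
= (-18 - 24i) / 25
= -18/25 - (24/25)i


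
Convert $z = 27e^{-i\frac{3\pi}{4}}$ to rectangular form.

a = r cos θ = 27 * -sqrt(2)/2 = -27*sqrt(2)/2
b = r sin θ = 27 * -sqrt(2)/2 = -27*sqrt(2)/2
z = -27*sqrt(2)/2 - (27*sqrt(2)/2)i


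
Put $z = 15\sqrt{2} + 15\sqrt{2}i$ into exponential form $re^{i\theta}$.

r = |z| = sqrt((15*sqrt(2))^2 + (15*sqrt(2))^2) = sqrt(450 + 450) = sqrt(900) = 30
θ = arctan(b/a) = arctan(21.2132/21.2132) (quadrant-adjusted) = 45° = π/4
z = 30e^(i*π/4)


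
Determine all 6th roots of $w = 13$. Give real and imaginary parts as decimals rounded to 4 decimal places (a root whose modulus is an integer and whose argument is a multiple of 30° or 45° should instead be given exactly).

|w| = 13, arg(w) = 0°
Root modulus = 13^(1/6) ≈ 1.533406
Root arguments: θ_k = (0° + 360°k)/6 for k = 0, 1, ..., 5
Compute each root as (root modulus)(cos θ_k + i sin θ_k) using full-precision intermediates, then round to 4 decimal places.
Roots: 1.5334, 0.7667 + 1.3280i, -0.7667 + 1.3280i, -1.5334, -0.7667 - 1.3280i, 0.7667 - 1.3280i


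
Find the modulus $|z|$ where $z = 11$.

|z| = sqrt(a^2 + b^2) = sqrt(11^2 + 0^2) = sqrt(121) = 11


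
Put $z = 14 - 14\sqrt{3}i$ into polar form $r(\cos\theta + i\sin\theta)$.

r = |z| = sqrt(a^2 + b^2) = sqrt((14)^2 + (-14*sqrt(3))^2) = sqrt(196 + 588) = sqrt(784) = 28
θ = arctan(b/a) = arctan(-24.2487/14) (quadrant-adjusted) = 300°
z = 28(cos 300° + i sin 300°)


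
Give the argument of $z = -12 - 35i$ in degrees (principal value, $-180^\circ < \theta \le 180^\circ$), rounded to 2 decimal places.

θ = arctan(b/a) = arctan(-35/-12) (quadrant-adjusted) = -108.92°


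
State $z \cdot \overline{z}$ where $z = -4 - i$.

z * conjugate(z) = |z|^2 = a^2 + b^2
= (-4)^2 + (-1)^2 = 17


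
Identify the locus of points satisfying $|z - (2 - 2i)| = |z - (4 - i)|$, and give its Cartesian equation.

|z - z1| = |z - z2| means z is equidistant from z1 and z2,
i.e. the perpendicular bisector of the segment from (2, -2) to (4, -1) (midpoint (3, -3/2)).
With z = x + yi, square both sides:
(x - 2)^2 + (y - (-2))^2 = (x - 4)^2 + (y - (-1))^2
The x^2 and y^2 terms cancel: 4x + 2y = 17 - 8 = 9
Simplify: 4x + 2y = 9
Locus: Perpendicular bisector of the segment from (2, -2) to (4, -1): the line 4x + 2y = 9


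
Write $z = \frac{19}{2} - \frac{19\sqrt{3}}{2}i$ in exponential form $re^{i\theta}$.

r = |z| = sqrt((19/2)^2 + (-19*sqrt(3)/2)^2) = sqrt(361/4 + 1083/4) = sqrt(361) = 19
θ = arctan(b/a) = arctan(-16.4545/9.5) (quadrant-adjusted) = -60° = -π/3
z = 19e^(-i*π/3)


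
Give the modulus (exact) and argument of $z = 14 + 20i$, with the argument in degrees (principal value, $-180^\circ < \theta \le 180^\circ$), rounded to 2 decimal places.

|z| = sqrt(14^2 + 20^2) = sqrt(596)
arg(z) = arctan(b/a) = arctan(20/14) (quadrant-adjusted) = 55.01°


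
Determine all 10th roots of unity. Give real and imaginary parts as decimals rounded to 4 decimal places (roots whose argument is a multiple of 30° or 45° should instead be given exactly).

ω_k = e^(2πik/10) = cos(2πk/10) + i sin(2πk/10) for k = 0, 1, ..., 9
Roots: 1, 0.8090 + 0.5878i, 0.3090 + 0.9511i, -0.3090 + 0.9511i, -0.8090 + 0.5878i, -1, -0.8090 - 0.5878i, -0.3090 - 0.9511i, 0.3090 - 0.9511i, 0.8090 - 0.5878i


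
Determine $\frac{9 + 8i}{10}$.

Divisor is real, so divide each part by 10:
= 9/10 + (4/5)i


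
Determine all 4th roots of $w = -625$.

|w| = 625, arg(w) = 180°
Root modulus = 625^(1/4) = 5
Root arguments: θ_k = (180° + 360°k)/4 for k = 0, 1, ..., 3
Roots: 5*sqrt(2)/2 + (5*sqrt(2)/2)i, -5*sqrt(2)/2 + (5*sqrt(2)/2)i, -5*sqrt(2)/2 - (5*sqrt(2)/2)i, 5*sqrt(2)/2 - (5*sqrt(2)/2)i


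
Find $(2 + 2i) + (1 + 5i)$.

(2 + 1) + (2 + 5)i = 3 + 7i


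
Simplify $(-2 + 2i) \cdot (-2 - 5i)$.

(a1*a2 - b1*b2) + (a1*b2 + b1*a2)i
= (4 - (-10)) + (10 + (-4))i
= 14 + 6i


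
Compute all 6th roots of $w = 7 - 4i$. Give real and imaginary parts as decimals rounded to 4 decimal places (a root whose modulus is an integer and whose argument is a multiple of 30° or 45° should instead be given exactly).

|w| = sqrt(65) ≈ 8.062258, arg(w) ≈ 330.255119°
Root modulus = sqrt(65)^(1/6) ≈ 1.416042
Root arguments: θ_k = (arg(w) + 360°k)/6 for k = 0, 1, ..., 5
Compute each root as (root modulus)(cos θ_k + i sin θ_k) using full-precision intermediates, then round to 4 decimal places.
Roots: 0.8113 + 1.1606i, -0.5994 + 1.2829i, -1.4107 + 0.1224i, -0.8113 - 1.1606i, 0.5994 - 1.2829i, 1.4107 - 0.1224i
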